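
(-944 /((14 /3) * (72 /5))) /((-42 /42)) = 295 /21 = 14.05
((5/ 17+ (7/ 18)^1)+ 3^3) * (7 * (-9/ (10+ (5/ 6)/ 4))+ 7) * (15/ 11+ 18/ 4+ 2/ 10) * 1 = 163854553/ 1178100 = 139.08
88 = 88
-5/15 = -1/3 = -0.33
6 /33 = 2 /11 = 0.18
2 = 2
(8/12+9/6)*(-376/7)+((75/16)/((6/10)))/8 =-310207/2688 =-115.40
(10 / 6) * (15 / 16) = 25 / 16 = 1.56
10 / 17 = 0.59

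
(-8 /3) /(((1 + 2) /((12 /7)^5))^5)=-10468720619376572066955264 /1341068619663964900807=-7806.25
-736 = -736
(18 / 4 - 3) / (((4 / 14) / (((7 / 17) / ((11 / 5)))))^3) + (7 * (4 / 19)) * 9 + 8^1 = 43107657317 / 1987917712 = 21.68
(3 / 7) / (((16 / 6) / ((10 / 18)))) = 5 / 56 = 0.09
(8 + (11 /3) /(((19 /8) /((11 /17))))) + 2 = 10658 /969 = 11.00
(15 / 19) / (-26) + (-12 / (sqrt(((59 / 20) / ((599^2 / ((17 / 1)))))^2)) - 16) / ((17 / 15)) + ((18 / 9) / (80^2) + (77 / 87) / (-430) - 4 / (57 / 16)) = -3820131680100650503 / 50417870006400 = -75769.40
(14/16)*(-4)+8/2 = 1/2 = 0.50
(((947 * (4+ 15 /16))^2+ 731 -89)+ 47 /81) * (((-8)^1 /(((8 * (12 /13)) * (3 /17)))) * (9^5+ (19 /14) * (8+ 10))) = -7928826049889.33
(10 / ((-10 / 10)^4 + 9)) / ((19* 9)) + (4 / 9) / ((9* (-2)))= -0.02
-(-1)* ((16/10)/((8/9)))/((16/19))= 171/80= 2.14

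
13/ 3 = 4.33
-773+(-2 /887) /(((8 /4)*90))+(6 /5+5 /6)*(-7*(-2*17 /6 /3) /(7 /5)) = -753.80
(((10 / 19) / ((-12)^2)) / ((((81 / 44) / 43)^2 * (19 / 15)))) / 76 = 5593225 / 270011394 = 0.02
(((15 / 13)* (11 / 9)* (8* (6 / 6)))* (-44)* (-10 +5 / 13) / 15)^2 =234256000000 / 2313441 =101258.69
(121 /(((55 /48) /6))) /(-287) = -3168 /1435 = -2.21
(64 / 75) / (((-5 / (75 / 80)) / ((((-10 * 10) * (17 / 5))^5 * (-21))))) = -15266302464000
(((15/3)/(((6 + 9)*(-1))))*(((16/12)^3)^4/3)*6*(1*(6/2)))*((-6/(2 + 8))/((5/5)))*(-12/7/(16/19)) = -159383552/2066715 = -77.12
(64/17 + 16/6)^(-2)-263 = -28291991/107584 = -262.98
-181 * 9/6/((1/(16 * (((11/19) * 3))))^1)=-143352/19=-7544.84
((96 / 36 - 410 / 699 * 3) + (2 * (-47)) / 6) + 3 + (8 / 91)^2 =-22675028 / 1929473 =-11.75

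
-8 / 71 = -0.11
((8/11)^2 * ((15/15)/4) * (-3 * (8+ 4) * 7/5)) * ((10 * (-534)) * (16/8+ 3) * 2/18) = 2392320/121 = 19771.24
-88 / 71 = -1.24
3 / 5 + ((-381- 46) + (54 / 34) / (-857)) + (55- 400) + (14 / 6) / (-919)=-154923971291 / 200833665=-771.40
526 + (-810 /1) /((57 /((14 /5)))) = 9238 /19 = 486.21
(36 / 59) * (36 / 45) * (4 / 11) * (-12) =-2.13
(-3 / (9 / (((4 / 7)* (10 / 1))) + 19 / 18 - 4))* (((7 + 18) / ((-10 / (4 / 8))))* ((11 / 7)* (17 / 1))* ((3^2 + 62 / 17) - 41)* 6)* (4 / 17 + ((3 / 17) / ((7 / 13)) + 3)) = 18209188800 / 410669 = 44340.31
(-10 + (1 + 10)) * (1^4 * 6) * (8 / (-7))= -48 / 7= -6.86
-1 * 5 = -5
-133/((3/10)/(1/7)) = -63.33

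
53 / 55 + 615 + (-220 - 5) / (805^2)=878151143 / 1425655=615.96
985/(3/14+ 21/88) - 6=605086/279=2168.77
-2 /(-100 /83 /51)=4233 /50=84.66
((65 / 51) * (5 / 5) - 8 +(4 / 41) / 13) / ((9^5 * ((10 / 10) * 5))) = -36523 / 1605128967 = -0.00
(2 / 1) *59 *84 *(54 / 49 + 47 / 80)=1172271 / 70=16746.73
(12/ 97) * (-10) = -120/ 97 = -1.24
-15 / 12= -5 / 4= -1.25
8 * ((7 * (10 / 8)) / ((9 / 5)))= 350 / 9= 38.89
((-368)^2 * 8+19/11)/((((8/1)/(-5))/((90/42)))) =-893799825/616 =-1450973.74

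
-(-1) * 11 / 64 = 11 / 64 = 0.17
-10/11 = -0.91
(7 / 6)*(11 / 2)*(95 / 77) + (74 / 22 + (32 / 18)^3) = 542051 / 32076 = 16.90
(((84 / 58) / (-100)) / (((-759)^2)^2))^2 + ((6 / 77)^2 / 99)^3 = 0.00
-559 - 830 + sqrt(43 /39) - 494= -1883 + sqrt(1677) /39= -1881.95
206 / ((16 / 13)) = 1339 / 8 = 167.38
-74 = -74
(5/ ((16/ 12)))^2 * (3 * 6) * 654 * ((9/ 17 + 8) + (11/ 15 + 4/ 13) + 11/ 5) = 1722493755/ 884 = 1948522.35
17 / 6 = 2.83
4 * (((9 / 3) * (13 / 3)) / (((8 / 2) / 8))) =104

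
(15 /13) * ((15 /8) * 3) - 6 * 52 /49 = 627 /5096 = 0.12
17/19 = 0.89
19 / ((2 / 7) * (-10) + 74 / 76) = -5054 / 501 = -10.09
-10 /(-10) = 1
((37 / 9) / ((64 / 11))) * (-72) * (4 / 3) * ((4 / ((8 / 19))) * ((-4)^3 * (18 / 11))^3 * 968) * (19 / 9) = 1512629600256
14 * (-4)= -56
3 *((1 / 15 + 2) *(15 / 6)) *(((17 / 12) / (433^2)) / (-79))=-527 / 355479144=-0.00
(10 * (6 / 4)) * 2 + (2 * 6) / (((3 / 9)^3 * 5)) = 474 / 5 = 94.80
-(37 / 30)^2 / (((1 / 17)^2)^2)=-114340249 / 900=-127044.72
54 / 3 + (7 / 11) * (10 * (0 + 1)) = 268 / 11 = 24.36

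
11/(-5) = -11/5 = -2.20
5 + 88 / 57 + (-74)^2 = 312505 / 57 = 5482.54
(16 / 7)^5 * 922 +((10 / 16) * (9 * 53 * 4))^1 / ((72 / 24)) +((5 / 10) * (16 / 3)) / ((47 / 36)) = 91509205267 / 1579858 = 57922.42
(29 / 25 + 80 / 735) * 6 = 9326 / 1225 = 7.61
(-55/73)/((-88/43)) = 215/584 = 0.37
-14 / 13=-1.08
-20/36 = -5/9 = -0.56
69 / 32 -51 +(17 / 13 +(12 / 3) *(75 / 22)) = -155125 / 4576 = -33.90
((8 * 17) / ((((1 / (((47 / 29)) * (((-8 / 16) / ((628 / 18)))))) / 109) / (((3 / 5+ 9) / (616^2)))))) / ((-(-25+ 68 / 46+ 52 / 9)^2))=100757580993 / 3641840802406730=0.00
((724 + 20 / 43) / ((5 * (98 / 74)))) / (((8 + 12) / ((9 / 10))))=1296702 / 263375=4.92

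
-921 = -921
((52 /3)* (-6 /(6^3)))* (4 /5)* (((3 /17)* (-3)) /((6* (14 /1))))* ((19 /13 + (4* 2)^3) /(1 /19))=8455 /357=23.68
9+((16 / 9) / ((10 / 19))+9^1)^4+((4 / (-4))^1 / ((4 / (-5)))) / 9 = 385167668629 / 16402500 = 23482.25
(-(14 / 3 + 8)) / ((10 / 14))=-266 / 15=-17.73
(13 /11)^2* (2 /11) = 338 /1331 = 0.25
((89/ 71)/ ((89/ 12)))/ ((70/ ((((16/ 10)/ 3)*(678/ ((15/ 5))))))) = 3616/ 12425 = 0.29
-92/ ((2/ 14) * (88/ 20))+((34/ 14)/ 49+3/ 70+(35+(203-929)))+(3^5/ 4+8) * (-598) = -41949.77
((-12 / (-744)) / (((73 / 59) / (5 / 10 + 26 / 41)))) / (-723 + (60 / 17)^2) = -17051 / 819471428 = -0.00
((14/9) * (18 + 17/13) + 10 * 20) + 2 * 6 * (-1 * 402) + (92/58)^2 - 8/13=-451845434/98397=-4592.07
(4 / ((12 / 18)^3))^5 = 14348907 / 32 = 448403.34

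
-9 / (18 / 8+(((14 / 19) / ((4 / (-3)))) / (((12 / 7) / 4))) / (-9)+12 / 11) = -67716 / 26215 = -2.58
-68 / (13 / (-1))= 68 / 13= 5.23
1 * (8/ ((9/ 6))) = 16/ 3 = 5.33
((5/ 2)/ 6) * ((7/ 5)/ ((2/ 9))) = 21/ 8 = 2.62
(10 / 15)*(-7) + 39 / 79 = -989 / 237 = -4.17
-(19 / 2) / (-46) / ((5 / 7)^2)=931 / 2300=0.40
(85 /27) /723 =85 /19521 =0.00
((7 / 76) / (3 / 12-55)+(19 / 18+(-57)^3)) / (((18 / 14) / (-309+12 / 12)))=4984135292906 / 112347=44363759.54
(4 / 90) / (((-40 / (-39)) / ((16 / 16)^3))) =13 / 300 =0.04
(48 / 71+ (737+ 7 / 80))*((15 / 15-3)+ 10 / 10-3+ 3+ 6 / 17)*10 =-4773.76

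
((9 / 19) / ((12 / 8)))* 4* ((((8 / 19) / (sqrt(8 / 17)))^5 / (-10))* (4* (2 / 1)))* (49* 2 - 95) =-10653696* sqrt(34) / 235229405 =-0.26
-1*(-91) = 91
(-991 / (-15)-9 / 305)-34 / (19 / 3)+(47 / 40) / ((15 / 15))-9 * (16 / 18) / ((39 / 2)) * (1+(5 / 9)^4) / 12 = 2199540791693 / 35587651320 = 61.81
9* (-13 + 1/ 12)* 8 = -930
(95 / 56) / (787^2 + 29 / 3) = 285 / 104055616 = 0.00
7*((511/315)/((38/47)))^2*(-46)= -1895253521/1462050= -1296.30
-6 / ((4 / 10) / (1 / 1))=-15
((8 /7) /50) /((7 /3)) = 12 /1225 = 0.01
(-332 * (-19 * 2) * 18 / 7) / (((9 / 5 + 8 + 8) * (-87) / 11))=-230.44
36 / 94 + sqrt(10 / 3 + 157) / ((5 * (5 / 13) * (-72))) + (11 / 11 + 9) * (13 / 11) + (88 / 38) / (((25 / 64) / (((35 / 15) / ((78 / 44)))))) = 574771388 / 28732275-13 * sqrt(1443) / 5400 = 19.91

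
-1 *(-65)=65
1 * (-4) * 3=-12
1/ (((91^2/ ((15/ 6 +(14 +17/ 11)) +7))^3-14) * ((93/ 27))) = 501852453/ 62482251022129358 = 0.00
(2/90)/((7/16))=16/315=0.05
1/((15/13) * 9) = 13/135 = 0.10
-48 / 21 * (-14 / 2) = 16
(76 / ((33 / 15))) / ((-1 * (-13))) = 380 / 143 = 2.66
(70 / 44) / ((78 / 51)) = 595 / 572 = 1.04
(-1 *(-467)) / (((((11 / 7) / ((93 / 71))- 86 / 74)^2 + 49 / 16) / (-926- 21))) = -4105369651306896 / 28442070337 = -144341.45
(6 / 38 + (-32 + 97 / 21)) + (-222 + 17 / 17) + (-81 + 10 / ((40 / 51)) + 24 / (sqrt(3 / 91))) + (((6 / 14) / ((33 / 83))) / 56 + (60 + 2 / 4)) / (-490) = -38129041523 / 120434160 + 8 * sqrt(273) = -184.41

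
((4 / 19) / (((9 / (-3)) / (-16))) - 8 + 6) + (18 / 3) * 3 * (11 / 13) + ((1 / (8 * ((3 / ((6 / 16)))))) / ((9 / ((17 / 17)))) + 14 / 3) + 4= 3275383 / 142272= 23.02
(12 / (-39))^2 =16 / 169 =0.09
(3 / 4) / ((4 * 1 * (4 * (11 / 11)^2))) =3 / 64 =0.05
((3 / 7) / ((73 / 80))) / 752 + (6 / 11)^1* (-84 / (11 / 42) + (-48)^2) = 3143731047 / 2906057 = 1081.79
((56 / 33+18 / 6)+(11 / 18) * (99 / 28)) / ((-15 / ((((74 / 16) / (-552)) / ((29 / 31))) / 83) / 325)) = 1416545 / 88349184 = 0.02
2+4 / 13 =30 / 13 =2.31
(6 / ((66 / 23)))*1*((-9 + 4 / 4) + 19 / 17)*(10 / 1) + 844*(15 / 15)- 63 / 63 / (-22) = 261853 / 374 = 700.14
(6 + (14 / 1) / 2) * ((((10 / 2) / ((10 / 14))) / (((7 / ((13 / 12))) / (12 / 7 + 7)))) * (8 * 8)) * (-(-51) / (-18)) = -1402024 / 63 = -22254.35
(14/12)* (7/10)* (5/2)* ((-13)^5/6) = -18193357/144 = -126342.76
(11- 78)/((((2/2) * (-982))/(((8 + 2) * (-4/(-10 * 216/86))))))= 0.11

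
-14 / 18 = -7 / 9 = -0.78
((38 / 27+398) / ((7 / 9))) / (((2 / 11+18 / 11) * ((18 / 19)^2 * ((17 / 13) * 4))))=17396951 / 289170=60.16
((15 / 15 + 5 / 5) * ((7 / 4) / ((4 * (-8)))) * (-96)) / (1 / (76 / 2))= 399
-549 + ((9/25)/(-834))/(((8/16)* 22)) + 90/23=-958453719/1758350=-545.09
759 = 759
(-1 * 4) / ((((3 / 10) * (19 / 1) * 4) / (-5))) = 0.88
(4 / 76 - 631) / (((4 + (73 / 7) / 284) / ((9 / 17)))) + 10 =-72.75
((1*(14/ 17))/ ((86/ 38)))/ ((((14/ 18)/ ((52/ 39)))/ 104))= 47424/ 731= 64.88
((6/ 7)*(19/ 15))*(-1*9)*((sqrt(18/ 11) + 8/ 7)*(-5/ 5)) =2736/ 245 + 1026*sqrt(22)/ 385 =23.67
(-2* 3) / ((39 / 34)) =-68 / 13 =-5.23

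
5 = 5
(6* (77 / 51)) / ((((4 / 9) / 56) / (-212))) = -4113648 / 17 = -241979.29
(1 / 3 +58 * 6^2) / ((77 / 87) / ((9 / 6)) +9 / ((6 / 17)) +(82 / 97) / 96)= 80.02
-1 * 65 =-65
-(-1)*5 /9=5 /9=0.56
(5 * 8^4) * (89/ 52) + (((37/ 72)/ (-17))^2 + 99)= 684617009989/ 19476288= 35151.31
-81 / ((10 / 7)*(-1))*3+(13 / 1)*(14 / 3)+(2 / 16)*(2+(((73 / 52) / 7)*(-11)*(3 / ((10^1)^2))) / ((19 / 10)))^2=26546167454803 / 114794534400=231.25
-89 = -89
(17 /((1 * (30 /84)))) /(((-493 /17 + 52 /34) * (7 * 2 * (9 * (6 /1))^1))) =-289 /126090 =-0.00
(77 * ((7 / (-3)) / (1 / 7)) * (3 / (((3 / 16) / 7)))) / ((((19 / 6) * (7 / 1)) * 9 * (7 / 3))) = -17248 / 57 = -302.60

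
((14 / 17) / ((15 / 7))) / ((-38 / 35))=-343 / 969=-0.35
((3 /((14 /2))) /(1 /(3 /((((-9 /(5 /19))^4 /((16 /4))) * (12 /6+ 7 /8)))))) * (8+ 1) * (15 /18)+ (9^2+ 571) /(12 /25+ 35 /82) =718.99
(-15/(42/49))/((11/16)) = -280/11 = -25.45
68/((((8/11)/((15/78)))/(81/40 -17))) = -112013/416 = -269.26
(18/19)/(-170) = -0.01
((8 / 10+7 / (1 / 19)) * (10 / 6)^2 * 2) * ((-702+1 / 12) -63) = -10234585 / 18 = -568588.06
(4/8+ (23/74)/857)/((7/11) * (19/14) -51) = -349052/34975027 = -0.01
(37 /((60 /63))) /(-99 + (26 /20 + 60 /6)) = -777 /1754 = -0.44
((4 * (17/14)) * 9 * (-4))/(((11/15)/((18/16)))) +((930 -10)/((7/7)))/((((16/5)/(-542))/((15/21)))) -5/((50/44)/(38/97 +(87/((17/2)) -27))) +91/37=-374153221559/3355715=-111497.32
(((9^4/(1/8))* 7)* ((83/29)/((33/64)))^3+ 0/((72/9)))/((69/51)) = 34675075955294208/746620457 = 46442708.11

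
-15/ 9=-5/ 3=-1.67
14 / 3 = 4.67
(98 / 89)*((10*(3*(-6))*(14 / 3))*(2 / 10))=-16464 / 89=-184.99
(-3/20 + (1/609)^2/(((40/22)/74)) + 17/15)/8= 7294807/59340960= 0.12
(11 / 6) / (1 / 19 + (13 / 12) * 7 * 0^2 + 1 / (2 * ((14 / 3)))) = 2926 / 255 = 11.47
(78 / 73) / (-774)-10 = -10.00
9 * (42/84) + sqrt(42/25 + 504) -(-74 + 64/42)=7 * sqrt(258)/5 + 3233/42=99.46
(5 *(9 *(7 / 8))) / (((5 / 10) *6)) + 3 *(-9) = -111 / 8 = -13.88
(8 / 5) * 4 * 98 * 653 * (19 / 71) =38908352 / 355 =109600.99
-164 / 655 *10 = -2.50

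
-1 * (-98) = 98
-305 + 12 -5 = -298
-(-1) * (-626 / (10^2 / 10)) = -313 / 5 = -62.60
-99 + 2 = -97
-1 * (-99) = 99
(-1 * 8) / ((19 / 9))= -72 / 19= -3.79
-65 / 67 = -0.97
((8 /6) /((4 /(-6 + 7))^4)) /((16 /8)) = 0.00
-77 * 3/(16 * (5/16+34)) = -77/183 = -0.42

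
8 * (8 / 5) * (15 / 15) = 12.80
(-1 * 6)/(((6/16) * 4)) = -4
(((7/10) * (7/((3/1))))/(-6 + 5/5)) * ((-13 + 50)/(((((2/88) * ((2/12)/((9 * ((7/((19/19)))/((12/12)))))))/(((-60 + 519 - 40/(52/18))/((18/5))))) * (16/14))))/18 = -628344101/520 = -1208354.04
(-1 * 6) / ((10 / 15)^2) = -27 / 2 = -13.50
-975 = -975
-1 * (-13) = 13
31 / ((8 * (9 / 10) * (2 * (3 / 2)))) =155 / 108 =1.44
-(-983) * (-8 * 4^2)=-125824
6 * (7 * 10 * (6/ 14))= 180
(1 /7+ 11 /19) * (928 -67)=11808 /19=621.47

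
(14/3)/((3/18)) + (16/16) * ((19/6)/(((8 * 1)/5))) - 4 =1247/48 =25.98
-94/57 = -1.65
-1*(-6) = 6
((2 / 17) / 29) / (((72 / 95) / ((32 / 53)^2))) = 24320 / 12463533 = 0.00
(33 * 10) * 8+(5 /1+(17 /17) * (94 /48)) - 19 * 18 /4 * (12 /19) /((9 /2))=63239 /24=2634.96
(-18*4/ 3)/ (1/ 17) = -408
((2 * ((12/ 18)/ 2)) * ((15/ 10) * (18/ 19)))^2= 324/ 361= 0.90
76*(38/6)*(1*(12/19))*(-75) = -22800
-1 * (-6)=6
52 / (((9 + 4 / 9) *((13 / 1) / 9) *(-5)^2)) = 324 / 2125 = 0.15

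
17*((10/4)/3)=85/6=14.17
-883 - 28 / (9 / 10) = -8227 / 9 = -914.11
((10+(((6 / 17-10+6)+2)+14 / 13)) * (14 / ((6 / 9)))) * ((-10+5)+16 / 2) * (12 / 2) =787752 / 221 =3564.49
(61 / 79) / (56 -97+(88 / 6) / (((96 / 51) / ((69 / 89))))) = -43432 / 1966389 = -0.02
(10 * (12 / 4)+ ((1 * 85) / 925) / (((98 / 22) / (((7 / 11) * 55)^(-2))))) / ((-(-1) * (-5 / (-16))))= 5330222992 / 55523125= 96.00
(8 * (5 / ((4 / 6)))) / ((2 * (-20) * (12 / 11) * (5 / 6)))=-33 / 20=-1.65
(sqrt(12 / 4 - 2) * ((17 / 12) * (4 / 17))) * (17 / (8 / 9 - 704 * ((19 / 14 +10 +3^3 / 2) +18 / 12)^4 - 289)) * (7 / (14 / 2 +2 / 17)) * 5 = -72858345 / 888354668823589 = -0.00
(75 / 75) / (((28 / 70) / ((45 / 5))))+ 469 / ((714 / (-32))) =151 / 102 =1.48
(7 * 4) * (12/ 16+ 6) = 189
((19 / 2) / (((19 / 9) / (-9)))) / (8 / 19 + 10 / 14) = -35.67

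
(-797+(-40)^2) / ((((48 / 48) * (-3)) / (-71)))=57013 / 3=19004.33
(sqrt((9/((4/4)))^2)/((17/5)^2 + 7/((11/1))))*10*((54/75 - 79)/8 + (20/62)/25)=-232485/3224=-72.11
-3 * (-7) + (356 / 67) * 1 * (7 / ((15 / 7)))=38549 / 1005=38.36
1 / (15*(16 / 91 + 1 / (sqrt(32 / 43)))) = -46592 / 5218365 + 33124*sqrt(86) / 5218365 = 0.05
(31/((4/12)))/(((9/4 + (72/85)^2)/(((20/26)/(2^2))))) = 2239750/371631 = 6.03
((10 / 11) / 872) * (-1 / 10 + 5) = 49 / 9592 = 0.01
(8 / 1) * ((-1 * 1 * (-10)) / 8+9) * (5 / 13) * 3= 1230 / 13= 94.62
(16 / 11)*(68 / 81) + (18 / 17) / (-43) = 1.20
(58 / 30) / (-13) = -29 / 195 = -0.15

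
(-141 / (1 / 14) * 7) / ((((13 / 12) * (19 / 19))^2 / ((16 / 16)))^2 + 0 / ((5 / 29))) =-286530048 / 28561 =-10032.21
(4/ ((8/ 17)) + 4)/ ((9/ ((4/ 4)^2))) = 25/ 18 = 1.39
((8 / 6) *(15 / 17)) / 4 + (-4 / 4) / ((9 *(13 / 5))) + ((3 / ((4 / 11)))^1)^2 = 2174021 / 31824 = 68.31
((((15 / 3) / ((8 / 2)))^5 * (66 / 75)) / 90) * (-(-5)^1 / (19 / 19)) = 1375 / 9216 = 0.15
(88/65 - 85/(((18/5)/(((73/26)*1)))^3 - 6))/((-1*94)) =-285319703209/1156375654980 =-0.25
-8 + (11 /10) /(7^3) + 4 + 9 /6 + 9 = 11153 /1715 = 6.50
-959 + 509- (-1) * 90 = -360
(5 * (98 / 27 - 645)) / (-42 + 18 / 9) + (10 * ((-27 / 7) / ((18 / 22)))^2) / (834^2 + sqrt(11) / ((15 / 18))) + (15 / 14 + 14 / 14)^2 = 300341347309836883 / 3555916396033176 - 9075 * sqrt(11) / 16462575907561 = 84.46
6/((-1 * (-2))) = 3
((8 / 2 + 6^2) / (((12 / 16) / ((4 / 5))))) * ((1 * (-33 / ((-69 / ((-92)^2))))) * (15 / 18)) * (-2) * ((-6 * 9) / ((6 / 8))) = 20725760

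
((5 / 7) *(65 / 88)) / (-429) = -25 / 20328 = -0.00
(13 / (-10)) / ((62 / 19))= -247 / 620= -0.40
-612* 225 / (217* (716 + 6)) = -68850 / 78337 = -0.88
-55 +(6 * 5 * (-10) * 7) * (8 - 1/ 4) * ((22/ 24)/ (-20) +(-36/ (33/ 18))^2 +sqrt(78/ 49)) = -12147884745/ 1936 - 2325 * sqrt(78) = -6295267.70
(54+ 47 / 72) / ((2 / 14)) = 27545 / 72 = 382.57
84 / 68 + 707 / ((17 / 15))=10626 / 17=625.06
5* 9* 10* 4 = 1800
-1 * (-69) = 69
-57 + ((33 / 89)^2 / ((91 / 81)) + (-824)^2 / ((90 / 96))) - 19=7829793511171 / 10812165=724165.19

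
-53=-53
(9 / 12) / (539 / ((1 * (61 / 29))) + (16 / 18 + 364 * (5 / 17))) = 27999 / 13596076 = 0.00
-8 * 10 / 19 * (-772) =61760 / 19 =3250.53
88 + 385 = 473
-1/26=-0.04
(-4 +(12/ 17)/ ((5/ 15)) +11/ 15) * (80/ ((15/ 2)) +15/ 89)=-847649/ 68085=-12.45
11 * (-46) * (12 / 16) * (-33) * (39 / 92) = 42471 / 8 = 5308.88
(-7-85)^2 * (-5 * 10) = -423200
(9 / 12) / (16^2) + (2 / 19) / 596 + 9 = 26099501 / 2898944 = 9.00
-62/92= -0.67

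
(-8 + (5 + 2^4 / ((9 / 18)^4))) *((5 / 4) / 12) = 1265 / 48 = 26.35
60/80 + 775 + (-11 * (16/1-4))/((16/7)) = 718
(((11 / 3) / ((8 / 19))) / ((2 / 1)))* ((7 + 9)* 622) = 129998 / 3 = 43332.67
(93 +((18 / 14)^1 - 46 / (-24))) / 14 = 8081 / 1176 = 6.87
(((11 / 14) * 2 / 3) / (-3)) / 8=-11 / 504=-0.02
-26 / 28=-0.93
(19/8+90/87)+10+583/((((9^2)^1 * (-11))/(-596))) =7580407/18792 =403.38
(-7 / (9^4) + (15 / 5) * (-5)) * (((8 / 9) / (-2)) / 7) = 393688 / 413343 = 0.95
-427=-427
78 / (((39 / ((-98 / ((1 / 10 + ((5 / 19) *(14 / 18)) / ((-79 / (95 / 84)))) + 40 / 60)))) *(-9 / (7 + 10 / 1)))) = 15793680 / 32581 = 484.75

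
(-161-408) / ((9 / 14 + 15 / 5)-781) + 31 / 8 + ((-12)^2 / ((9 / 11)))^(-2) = 4.61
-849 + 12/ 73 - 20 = -63425/ 73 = -868.84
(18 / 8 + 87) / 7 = 51 / 4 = 12.75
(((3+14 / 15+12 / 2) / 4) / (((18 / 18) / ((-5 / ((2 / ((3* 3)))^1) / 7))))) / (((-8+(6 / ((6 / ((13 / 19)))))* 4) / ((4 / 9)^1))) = 2831 / 4200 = 0.67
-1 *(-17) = 17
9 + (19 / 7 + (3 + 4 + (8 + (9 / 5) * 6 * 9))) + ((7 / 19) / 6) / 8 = 3955589 / 31920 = 123.92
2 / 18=1 / 9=0.11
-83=-83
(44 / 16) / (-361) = -11 / 1444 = -0.01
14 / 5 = 2.80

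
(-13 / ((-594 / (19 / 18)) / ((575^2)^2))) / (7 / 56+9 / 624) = 18112346545.76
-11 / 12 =-0.92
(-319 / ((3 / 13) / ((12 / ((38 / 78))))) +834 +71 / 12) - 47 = -7582399 / 228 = -33256.14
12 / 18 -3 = -7 / 3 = -2.33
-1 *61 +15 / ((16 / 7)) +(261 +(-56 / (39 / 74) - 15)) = 53231 / 624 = 85.31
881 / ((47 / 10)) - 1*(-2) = 8904 / 47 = 189.45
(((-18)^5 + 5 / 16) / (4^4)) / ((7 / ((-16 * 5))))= 151165415 / 1792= 84355.70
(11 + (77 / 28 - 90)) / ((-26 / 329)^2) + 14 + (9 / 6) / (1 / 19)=-32898585 / 2704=-12166.64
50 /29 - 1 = 0.72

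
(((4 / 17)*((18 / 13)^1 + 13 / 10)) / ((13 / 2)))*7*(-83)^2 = 67319308 / 14365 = 4686.34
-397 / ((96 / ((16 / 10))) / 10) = -397 / 6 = -66.17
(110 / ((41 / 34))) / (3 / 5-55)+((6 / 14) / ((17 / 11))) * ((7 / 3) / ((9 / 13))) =-18623 / 25092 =-0.74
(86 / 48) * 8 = 43 / 3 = 14.33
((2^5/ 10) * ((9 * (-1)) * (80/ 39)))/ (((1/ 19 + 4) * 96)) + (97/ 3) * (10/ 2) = 485029/ 3003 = 161.51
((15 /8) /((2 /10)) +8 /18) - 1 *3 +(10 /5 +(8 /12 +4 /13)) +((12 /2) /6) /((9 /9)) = 10103 /936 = 10.79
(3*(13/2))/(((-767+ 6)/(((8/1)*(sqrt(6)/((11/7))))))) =-1092*sqrt(6)/8371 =-0.32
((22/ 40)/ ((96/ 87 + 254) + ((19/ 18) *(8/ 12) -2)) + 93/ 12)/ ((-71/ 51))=-785703909/ 141099010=-5.57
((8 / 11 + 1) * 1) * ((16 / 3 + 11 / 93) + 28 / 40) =36233 / 3410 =10.63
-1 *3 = -3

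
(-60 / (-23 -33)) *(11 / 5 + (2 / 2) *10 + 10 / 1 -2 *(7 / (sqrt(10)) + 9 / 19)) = 6057 / 266 -3 *sqrt(10) / 2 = 18.03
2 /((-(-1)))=2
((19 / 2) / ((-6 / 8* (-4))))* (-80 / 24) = -95 / 9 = -10.56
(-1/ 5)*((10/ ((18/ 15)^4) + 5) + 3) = -8309/ 3240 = -2.56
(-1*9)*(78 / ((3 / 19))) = -4446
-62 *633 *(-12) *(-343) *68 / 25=-10984484448 / 25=-439379377.92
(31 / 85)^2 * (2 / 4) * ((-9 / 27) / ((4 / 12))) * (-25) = 961 / 578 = 1.66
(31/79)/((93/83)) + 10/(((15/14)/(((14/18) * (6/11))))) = 33707/7821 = 4.31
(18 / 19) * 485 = 8730 / 19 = 459.47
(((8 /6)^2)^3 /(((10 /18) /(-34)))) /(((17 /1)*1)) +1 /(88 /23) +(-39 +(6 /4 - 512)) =-20295761 /35640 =-569.47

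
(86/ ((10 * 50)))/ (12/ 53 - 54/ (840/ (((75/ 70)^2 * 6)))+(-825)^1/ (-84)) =3126788/ 174610375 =0.02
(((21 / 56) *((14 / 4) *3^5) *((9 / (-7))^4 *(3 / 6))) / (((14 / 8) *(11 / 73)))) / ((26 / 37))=12918799269 / 5493488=2351.66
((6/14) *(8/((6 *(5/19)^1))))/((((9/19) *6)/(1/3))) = 722/2835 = 0.25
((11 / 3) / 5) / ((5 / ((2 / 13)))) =22 / 975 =0.02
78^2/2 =3042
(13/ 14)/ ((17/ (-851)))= -11063/ 238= -46.48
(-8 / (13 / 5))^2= 1600 / 169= 9.47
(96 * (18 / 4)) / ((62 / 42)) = 9072 / 31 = 292.65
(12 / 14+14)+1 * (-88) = -512 / 7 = -73.14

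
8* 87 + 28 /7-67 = 633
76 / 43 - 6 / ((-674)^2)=17262359 / 9766934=1.77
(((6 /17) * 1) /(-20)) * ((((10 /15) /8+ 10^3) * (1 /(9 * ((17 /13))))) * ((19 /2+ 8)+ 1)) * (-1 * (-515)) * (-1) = 594565543 /41616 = 14286.95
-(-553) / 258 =553 / 258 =2.14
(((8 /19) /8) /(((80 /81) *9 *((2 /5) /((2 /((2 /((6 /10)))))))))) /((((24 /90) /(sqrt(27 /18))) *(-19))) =-0.00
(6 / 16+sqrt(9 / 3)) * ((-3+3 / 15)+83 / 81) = -719 * sqrt(3) / 405 -719 / 1080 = -3.74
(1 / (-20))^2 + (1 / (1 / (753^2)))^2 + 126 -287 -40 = 128599682352001 / 400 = 321499205880.00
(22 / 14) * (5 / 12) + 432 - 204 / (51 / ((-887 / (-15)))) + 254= 63017 / 140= 450.12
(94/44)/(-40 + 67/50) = -1175/21263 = -0.06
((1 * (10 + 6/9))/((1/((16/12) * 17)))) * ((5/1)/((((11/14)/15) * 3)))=761600/99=7692.93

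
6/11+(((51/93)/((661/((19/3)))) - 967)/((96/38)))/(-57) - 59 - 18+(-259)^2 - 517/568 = 231638011346795/3456749736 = 67010.35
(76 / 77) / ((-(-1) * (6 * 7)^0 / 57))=4332 / 77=56.26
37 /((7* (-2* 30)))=-37 /420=-0.09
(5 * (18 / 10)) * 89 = 801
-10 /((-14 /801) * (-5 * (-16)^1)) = 7.15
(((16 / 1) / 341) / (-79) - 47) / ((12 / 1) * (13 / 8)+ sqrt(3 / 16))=-131679496 / 54605353+ 5064596 * sqrt(3) / 163816059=-2.36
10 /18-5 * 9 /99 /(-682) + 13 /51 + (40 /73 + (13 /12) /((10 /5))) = 637049405 /335159352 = 1.90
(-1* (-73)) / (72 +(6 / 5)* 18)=365 / 468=0.78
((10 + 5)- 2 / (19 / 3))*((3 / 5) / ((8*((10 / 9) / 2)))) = 7533 / 3800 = 1.98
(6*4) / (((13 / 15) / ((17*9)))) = 55080 / 13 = 4236.92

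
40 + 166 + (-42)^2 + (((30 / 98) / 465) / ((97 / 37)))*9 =1970.00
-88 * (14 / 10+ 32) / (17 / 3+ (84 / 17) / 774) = -976616 / 1885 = -518.10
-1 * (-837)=837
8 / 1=8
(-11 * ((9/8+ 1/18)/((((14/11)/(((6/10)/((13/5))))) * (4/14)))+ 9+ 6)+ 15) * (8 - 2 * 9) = 987425/624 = 1582.41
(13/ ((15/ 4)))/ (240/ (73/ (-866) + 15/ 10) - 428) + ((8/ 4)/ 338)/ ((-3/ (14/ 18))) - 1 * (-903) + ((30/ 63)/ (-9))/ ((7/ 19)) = 3075392086603/ 3406347945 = 902.84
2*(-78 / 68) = -39 / 17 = -2.29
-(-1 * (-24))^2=-576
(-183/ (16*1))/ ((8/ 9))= -1647/ 128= -12.87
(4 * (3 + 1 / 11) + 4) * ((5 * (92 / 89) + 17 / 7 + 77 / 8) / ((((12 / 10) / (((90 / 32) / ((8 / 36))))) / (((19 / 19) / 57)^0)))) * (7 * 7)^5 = 105211462651666875 / 125312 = 839596069424.05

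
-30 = -30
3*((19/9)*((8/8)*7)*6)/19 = 14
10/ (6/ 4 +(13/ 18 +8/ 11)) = 495/ 146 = 3.39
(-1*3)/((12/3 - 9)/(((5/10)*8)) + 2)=-4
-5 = -5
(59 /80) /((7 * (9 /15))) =59 /336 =0.18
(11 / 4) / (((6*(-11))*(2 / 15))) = -5 / 16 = -0.31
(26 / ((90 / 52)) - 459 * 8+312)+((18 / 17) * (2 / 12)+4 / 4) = -2558008 / 765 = -3343.80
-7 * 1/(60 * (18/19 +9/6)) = -0.05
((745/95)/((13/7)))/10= 1043/2470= 0.42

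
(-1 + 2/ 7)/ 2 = -5/ 14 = -0.36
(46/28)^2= 529/196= 2.70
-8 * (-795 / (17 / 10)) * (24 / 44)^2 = 2289600 / 2057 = 1113.08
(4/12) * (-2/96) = -1/144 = -0.01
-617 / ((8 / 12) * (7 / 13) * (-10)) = 24063 / 140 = 171.88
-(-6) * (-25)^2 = 3750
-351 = -351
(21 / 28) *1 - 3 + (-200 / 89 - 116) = -120.50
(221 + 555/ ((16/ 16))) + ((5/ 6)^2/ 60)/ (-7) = 2346619/ 3024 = 776.00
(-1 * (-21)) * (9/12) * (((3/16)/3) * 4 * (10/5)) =63/8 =7.88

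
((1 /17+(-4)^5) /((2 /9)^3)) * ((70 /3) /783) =-5483205 /1972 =-2780.53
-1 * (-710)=710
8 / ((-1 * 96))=-1 / 12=-0.08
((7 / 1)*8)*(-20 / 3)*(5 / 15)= -1120 / 9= -124.44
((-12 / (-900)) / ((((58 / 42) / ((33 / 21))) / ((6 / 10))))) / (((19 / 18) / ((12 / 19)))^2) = 1539648 / 472413625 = 0.00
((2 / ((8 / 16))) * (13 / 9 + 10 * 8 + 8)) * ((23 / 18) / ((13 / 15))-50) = -6093850 / 351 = -17361.40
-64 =-64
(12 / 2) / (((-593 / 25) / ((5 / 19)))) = -750 / 11267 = -0.07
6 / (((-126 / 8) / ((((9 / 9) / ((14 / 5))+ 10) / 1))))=-580 / 147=-3.95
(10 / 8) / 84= 5 / 336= 0.01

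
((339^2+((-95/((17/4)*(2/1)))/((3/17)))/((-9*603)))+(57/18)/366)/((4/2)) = 456531108175/7945128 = 57460.51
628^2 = 394384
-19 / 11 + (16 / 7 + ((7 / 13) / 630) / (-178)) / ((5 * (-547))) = -75792269983 / 43858514700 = -1.73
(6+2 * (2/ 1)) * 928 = 9280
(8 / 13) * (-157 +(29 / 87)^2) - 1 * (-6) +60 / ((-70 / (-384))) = 238.60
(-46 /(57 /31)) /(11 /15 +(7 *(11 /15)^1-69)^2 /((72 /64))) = -962550 /139528343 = -0.01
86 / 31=2.77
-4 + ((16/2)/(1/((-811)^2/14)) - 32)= 2630632/7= 375804.57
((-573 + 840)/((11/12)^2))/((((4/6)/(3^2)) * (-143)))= -519048/17303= -30.00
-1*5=-5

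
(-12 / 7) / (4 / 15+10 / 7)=-90 / 89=-1.01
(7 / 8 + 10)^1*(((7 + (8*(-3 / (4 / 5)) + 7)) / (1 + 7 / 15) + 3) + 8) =87 / 88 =0.99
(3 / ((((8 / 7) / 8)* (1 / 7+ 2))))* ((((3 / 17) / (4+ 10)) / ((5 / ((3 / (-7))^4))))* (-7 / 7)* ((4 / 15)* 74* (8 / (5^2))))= -95904 / 18221875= -0.01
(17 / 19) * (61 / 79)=1037 / 1501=0.69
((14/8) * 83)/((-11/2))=-581/22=-26.41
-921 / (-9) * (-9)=-921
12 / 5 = 2.40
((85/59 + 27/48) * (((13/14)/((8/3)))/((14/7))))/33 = 24583/2326016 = 0.01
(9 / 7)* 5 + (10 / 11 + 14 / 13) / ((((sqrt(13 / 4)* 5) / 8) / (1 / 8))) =568* sqrt(13) / 9295 + 45 / 7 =6.65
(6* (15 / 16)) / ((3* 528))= 5 / 1408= 0.00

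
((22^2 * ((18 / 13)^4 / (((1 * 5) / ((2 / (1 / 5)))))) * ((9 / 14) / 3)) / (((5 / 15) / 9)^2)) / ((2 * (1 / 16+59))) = 32923832832 / 6997445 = 4705.12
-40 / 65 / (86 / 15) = -60 / 559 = -0.11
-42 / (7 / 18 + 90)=-756 / 1627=-0.46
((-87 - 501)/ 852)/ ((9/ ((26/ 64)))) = -637/ 20448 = -0.03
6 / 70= 3 / 35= 0.09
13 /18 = 0.72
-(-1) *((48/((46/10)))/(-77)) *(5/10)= -120/1771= -0.07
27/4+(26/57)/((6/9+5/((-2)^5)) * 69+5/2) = 1860901/275196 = 6.76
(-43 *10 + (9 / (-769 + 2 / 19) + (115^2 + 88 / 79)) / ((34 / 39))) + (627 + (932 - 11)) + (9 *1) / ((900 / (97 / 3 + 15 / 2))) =191759073031193 / 11771932200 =16289.52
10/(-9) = -10/9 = -1.11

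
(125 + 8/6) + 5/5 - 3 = 373/3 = 124.33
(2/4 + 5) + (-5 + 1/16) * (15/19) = 487/304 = 1.60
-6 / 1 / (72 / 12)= -1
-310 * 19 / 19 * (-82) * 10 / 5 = 50840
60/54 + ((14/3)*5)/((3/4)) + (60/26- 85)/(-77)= 299965/9009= 33.30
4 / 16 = 1 / 4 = 0.25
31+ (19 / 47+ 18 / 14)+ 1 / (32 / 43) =34.03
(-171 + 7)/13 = -164/13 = -12.62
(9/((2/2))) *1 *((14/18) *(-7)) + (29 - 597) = -617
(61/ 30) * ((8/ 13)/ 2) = 122/ 195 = 0.63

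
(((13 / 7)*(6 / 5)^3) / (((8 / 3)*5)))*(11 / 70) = 11583 / 306250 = 0.04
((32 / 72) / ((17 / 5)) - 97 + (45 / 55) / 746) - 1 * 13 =-137941483 / 1255518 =-109.87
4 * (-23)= -92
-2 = -2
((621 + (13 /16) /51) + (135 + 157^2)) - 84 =20661949 /816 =25321.02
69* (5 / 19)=345 / 19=18.16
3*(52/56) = 39/14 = 2.79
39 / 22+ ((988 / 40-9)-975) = -52664 / 55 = -957.53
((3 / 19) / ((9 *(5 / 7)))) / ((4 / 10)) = 7 / 114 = 0.06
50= 50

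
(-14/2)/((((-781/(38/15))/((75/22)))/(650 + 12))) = 440230/8591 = 51.24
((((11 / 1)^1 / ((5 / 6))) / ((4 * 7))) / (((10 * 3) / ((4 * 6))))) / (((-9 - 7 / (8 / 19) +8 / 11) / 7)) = -5808 / 54775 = -0.11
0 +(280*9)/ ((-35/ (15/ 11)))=-98.18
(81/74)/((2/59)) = 4779/148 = 32.29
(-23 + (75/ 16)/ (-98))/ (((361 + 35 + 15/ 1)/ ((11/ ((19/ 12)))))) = -0.39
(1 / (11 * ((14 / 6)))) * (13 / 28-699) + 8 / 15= -862907 / 32340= -26.68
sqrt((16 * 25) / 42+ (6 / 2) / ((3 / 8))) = 4 * sqrt(483) / 21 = 4.19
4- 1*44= -40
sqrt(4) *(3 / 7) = 6 / 7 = 0.86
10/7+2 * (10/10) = 24/7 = 3.43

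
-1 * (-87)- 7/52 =4517/52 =86.87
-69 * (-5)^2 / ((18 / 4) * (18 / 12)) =-2300 / 9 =-255.56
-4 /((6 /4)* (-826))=4 /1239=0.00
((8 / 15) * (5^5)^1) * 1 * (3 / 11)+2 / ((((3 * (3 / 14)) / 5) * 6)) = 135770 / 297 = 457.14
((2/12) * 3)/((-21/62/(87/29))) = -31/7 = -4.43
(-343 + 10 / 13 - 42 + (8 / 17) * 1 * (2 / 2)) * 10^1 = -848110 / 221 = -3837.60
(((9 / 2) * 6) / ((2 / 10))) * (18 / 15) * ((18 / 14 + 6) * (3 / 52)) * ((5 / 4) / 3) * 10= 103275 / 364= 283.72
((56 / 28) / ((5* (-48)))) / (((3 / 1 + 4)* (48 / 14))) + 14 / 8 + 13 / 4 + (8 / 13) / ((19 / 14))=3879113 / 711360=5.45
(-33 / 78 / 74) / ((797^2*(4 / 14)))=-77 / 2444284232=-0.00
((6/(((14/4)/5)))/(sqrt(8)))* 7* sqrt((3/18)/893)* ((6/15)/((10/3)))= 0.03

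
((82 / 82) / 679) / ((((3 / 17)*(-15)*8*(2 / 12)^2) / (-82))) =697 / 3395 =0.21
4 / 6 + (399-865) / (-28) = 727 / 42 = 17.31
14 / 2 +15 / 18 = 47 / 6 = 7.83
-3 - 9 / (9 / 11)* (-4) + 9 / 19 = 788 / 19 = 41.47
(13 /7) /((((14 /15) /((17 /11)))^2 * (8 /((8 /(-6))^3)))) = -187850 /124509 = -1.51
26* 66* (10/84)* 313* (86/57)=38492740/399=96473.03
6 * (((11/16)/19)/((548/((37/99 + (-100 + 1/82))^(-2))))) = 543690873/13617694806896536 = 0.00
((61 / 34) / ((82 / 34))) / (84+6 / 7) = 427 / 48708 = 0.01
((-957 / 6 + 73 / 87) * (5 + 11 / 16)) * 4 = -2512237 / 696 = -3609.54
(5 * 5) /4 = 25 /4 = 6.25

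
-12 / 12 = -1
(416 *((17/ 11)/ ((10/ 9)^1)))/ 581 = 1.00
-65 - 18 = -83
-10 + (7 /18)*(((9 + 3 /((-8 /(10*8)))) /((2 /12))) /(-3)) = 19 /3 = 6.33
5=5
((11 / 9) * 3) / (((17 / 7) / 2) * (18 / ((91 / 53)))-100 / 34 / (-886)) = 4797247 / 16659492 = 0.29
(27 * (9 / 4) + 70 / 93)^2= 523448641 / 138384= 3782.58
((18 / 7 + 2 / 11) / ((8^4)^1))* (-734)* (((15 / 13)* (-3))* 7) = 875295 / 73216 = 11.95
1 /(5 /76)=76 /5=15.20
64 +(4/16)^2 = 1025/16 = 64.06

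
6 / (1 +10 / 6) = 9 / 4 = 2.25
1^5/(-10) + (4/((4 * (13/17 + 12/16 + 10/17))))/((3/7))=4331/4290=1.01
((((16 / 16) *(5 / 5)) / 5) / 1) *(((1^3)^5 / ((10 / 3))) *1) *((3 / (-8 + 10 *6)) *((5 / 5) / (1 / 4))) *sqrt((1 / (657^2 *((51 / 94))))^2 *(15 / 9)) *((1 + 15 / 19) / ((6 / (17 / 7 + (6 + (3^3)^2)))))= 242614 *sqrt(15) / 55974084075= 0.00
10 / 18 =5 / 9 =0.56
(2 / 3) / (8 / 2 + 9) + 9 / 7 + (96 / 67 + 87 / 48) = 1341047 / 292656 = 4.58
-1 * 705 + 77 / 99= -6338 / 9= -704.22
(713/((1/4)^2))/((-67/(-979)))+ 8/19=212200744/1273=166693.44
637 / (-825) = -637 / 825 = -0.77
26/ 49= 0.53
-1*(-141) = 141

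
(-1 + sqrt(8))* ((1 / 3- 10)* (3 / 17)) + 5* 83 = 7084 / 17- 58* sqrt(2) / 17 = 411.88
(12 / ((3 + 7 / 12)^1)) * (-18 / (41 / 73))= -107.33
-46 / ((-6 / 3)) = 23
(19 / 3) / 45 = 19 / 135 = 0.14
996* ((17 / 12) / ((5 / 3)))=4233 / 5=846.60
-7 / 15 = -0.47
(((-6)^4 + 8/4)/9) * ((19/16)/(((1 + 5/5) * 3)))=12331/432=28.54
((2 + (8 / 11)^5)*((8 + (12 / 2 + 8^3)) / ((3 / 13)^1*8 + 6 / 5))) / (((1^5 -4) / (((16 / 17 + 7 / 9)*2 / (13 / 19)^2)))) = -9845674548700 / 10570904487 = -931.39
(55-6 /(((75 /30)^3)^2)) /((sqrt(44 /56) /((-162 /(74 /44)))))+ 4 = 4-278313084 * sqrt(154) /578125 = -5970.10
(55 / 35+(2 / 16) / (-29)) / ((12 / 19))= 48355 / 19488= 2.48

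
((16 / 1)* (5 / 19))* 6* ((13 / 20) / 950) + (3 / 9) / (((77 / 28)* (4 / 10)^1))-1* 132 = -39217502 / 297825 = -131.68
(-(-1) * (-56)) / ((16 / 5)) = -35 / 2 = -17.50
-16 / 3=-5.33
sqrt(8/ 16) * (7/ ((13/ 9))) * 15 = 945 * sqrt(2)/ 26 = 51.40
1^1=1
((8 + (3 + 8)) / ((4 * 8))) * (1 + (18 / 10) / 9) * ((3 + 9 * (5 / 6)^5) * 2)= 108623 / 11520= 9.43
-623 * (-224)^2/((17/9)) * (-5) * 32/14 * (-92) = -295805583360/17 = -17400328432.94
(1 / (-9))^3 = -1 / 729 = -0.00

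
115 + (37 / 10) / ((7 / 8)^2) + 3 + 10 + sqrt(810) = 9 * sqrt(10) + 32544 / 245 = 161.29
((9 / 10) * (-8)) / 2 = -18 / 5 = -3.60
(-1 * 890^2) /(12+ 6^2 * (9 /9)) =-198025 /12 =-16502.08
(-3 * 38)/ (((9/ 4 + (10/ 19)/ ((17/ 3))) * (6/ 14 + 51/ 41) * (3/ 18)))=-1761319/ 10090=-174.56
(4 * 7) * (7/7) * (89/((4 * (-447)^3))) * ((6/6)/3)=-623/267943869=-0.00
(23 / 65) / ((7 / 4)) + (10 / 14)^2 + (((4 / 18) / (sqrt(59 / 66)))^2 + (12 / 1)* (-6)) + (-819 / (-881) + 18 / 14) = -308501516873 / 4469934105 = -69.02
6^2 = 36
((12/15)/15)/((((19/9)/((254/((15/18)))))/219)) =4005072/2375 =1686.35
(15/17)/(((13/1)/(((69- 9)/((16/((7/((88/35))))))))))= 55125/77792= 0.71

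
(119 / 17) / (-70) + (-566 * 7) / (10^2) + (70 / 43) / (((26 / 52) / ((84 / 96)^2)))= -640309 / 17200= -37.23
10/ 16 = 5/ 8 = 0.62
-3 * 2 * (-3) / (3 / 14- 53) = -252 / 739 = -0.34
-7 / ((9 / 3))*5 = -35 / 3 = -11.67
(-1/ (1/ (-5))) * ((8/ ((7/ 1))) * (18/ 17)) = 720/ 119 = 6.05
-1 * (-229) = 229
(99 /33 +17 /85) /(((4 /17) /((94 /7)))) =6392 /35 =182.63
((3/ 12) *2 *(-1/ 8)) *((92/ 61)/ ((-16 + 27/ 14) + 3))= 161/ 18910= 0.01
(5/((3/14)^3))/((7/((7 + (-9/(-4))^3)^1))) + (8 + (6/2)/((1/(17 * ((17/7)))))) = 2217923/1512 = 1466.88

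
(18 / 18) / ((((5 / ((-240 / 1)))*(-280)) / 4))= 24 / 35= 0.69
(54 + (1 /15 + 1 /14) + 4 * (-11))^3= 9649992689 /9261000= 1042.00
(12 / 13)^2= 144 / 169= 0.85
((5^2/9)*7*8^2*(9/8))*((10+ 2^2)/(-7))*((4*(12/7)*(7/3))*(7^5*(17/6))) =-6400105600/3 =-2133368533.33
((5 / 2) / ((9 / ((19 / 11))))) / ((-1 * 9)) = -95 / 1782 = -0.05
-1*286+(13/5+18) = -265.40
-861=-861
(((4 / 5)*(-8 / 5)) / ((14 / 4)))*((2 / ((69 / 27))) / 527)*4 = -0.00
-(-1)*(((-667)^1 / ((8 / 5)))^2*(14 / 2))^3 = 471920832795365743234375 / 262144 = 1800235110455954525.89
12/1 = 12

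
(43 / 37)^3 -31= -1490736 / 50653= -29.43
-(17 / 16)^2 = -1.13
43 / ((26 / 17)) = 28.12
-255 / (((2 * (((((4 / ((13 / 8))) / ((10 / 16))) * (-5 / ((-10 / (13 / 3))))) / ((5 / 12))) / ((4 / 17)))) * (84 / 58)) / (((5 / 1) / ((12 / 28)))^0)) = -3625 / 3584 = -1.01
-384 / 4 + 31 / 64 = -6113 / 64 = -95.52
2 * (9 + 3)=24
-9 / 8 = -1.12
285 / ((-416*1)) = -285 / 416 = -0.69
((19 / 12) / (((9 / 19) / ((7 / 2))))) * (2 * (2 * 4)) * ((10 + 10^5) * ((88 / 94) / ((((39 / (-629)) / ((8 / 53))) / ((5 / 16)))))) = -34972122862600 / 2623023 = -13332754.94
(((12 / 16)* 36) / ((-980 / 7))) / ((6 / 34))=-153 / 140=-1.09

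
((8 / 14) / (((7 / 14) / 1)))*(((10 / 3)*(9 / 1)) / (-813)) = -80 / 1897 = -0.04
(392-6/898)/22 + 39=561247/9878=56.82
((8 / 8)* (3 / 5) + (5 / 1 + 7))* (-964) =-60732 / 5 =-12146.40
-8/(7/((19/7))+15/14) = -2128/971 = -2.19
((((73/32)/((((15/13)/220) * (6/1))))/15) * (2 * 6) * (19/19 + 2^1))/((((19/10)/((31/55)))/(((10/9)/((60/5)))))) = 29419/6156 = 4.78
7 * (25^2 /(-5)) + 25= -850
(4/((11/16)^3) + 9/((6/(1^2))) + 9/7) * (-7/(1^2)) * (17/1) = -4781845/2662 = -1796.34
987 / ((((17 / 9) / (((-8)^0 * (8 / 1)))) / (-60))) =-4263840 / 17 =-250814.12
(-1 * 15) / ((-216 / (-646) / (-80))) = 3588.89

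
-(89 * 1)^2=-7921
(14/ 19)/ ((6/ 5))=35/ 57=0.61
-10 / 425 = -2 / 85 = -0.02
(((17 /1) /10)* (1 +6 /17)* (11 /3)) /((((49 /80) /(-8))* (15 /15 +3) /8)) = -32384 /147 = -220.30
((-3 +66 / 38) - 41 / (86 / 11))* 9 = -95697 / 1634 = -58.57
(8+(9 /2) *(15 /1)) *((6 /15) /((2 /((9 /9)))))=151 /10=15.10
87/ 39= 29/ 13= 2.23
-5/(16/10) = -25/8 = -3.12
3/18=1/6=0.17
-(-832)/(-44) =-208/11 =-18.91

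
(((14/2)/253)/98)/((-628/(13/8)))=-13/17795008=-0.00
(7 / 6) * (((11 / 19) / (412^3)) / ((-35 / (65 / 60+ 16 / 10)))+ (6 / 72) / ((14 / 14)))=77510767943 / 797253619200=0.10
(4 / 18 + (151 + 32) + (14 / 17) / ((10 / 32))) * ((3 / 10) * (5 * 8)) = 568724 / 255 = 2230.29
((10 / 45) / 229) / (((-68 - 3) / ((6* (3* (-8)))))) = 32 / 16259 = 0.00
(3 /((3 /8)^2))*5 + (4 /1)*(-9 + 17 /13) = 2960 /39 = 75.90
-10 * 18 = -180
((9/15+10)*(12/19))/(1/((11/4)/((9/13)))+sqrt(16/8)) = -1637064/1881095+6502782*sqrt(2)/1881095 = 4.02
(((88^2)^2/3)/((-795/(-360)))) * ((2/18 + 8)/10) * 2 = 35022209024/2385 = 14684364.37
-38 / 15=-2.53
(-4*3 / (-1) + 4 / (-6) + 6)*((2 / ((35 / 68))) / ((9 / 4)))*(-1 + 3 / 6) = -14144 / 945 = -14.97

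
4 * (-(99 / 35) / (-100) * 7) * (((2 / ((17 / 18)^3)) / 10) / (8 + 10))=32076 / 3070625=0.01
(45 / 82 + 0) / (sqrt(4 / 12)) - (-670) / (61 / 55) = 45 *sqrt(3) / 82 + 36850 / 61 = 605.05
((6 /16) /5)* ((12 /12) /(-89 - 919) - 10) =-10081 /13440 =-0.75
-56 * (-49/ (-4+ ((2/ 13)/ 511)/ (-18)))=-164055528/ 239149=-686.00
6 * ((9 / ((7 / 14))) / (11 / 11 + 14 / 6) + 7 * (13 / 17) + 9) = 10074 / 85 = 118.52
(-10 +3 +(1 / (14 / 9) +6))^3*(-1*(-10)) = -625 / 1372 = -0.46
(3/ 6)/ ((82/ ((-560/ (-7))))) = 20/ 41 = 0.49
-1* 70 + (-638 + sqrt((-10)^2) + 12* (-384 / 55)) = -42998 / 55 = -781.78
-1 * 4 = -4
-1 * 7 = -7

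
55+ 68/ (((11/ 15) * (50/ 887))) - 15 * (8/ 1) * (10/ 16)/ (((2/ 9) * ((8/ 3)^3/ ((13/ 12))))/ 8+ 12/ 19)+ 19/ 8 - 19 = 1616.26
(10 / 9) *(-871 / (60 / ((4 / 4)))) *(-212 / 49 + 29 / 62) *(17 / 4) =173582461 / 656208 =264.52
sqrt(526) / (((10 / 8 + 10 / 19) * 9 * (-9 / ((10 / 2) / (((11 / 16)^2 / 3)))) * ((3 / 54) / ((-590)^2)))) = -13545267200 * sqrt(526) / 9801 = -31696408.80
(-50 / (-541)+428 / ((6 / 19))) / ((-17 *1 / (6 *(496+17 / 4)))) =-239312.38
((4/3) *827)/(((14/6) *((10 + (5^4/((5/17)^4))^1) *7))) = 3308/4093019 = 0.00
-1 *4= -4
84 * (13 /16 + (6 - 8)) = -399 /4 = -99.75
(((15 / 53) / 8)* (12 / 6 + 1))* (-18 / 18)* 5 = -225 / 424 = -0.53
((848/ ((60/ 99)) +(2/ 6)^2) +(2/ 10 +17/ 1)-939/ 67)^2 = 17880432132676/ 9090225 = 1966995.55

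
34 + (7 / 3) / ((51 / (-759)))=-37 / 51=-0.73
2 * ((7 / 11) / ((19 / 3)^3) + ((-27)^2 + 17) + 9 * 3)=116644532 / 75449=1546.01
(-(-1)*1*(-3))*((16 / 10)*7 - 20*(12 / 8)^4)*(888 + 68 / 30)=12025277 / 50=240505.54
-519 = -519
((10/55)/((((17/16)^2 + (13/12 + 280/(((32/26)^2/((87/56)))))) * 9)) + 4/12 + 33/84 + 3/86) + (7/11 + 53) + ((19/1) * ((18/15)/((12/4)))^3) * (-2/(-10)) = 75388796966479/1379718532500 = 54.64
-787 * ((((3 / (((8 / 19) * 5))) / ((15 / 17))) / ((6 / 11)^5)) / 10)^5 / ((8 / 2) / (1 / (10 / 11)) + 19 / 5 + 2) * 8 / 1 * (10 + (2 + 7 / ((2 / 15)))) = -18018484.82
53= 53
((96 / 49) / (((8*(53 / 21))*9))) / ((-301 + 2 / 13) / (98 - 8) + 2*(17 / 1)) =4680 / 13307399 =0.00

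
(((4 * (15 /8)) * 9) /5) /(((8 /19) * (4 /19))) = 9747 /64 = 152.30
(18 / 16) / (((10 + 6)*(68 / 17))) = 9 / 512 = 0.02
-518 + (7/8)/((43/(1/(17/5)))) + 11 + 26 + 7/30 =-42172327/87720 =-480.76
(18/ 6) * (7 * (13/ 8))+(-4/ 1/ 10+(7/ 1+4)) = 1789/ 40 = 44.72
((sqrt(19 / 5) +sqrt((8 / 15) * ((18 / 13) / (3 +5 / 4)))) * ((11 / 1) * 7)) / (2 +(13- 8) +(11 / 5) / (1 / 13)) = 308 * sqrt(3315) / 19669 +77 * sqrt(95) / 178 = 5.12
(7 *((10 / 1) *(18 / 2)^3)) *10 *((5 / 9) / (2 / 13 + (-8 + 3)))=-58500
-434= -434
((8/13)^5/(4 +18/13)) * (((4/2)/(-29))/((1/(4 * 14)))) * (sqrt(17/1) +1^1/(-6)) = 131072/12424035-262144 * sqrt(17)/4141345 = -0.25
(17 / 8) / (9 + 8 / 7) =119 / 568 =0.21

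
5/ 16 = 0.31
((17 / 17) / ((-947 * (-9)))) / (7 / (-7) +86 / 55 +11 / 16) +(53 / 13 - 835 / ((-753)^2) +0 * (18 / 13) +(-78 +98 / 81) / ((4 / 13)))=-245.49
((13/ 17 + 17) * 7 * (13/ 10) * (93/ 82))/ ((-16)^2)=1277913/ 1784320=0.72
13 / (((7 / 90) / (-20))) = -23400 / 7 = -3342.86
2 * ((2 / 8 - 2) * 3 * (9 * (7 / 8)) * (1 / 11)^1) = -1323 / 176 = -7.52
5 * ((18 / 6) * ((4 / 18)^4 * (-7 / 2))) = -280 / 2187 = -0.13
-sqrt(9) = -3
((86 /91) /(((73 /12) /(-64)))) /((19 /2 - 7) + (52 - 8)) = -44032 /205933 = -0.21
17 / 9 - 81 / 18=-47 / 18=-2.61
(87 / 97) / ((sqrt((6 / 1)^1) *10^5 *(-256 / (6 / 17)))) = -87 *sqrt(6) / 42214400000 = -0.00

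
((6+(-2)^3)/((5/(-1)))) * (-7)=-14/5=-2.80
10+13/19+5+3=355/19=18.68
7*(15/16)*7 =735/16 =45.94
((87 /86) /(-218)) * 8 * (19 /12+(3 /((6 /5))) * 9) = -8381 /9374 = -0.89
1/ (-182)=-1/ 182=-0.01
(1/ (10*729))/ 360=1/ 2624400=0.00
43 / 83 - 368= -367.48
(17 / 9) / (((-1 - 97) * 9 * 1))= -17 / 7938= -0.00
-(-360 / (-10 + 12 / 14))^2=-1550.39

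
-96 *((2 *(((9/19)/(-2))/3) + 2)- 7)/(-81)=-6.11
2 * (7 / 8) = 7 / 4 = 1.75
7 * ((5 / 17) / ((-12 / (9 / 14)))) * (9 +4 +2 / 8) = -795 / 544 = -1.46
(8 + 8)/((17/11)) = 176/17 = 10.35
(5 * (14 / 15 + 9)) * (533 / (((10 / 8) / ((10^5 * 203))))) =1289732080000 / 3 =429910693333.33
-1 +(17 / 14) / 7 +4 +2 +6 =11.17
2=2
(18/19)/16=9/152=0.06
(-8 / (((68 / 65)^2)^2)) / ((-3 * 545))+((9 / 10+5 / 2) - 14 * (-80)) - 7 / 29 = 142332505088477 / 126724742880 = 1123.16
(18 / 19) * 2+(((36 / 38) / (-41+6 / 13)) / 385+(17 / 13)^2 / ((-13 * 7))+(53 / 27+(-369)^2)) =31137500187170389 / 228675041595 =136164.84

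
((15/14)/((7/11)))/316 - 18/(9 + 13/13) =-277887/154840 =-1.79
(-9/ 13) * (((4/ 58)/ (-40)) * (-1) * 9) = -81/ 7540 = -0.01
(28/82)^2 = 196/1681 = 0.12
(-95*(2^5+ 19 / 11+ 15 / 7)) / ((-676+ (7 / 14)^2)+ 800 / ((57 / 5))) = 59824920 / 10631467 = 5.63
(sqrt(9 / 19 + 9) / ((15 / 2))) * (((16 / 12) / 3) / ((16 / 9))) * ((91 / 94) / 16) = 91 * sqrt(95) / 142880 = 0.01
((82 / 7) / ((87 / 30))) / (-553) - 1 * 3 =-337597 / 112259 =-3.01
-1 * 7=-7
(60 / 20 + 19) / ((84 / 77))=121 / 6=20.17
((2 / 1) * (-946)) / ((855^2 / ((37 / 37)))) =-0.00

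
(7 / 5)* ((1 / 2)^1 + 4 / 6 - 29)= -1169 / 30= -38.97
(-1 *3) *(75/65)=-45/13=-3.46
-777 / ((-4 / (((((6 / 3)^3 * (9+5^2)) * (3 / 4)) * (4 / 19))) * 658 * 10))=5661 / 4465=1.27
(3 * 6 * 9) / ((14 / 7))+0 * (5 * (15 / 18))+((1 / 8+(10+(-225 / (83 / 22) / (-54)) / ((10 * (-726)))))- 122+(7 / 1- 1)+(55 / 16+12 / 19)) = -51972905 / 2497968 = -20.81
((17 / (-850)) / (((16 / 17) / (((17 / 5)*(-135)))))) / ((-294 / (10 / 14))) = -2601 / 109760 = -0.02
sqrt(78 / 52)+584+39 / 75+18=sqrt(6) / 2+15063 / 25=603.74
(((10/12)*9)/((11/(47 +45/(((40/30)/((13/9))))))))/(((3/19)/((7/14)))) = 36385/176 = 206.73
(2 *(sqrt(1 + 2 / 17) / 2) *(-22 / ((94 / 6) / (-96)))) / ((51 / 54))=114048 *sqrt(323) / 13583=150.90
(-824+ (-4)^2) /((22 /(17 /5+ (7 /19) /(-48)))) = -1562369 /12540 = -124.59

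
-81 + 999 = 918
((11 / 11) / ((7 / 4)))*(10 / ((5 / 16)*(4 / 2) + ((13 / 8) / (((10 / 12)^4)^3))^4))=1136868377216160297393798828125000000 / 8767336311108200527960097482579830269411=0.00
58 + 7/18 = 1051/18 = 58.39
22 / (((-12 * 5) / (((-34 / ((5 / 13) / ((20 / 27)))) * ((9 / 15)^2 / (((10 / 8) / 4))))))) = 155584 / 5625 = 27.66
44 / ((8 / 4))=22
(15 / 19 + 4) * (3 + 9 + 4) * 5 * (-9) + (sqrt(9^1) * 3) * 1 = -65349 / 19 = -3439.42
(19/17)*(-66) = -1254/17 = -73.76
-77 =-77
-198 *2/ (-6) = 66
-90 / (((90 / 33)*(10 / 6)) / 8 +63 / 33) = -3960 / 109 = -36.33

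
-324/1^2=-324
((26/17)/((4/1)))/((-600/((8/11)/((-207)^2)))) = -13/1201914450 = -0.00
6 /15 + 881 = 4407 /5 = 881.40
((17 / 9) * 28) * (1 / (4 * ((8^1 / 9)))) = 119 / 8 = 14.88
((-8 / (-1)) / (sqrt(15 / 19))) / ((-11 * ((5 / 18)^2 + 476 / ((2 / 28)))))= -864 * sqrt(285) / 118753855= -0.00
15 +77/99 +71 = 781/9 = 86.78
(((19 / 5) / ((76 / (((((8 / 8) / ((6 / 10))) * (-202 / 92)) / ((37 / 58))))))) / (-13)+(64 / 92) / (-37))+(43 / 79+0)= 5742715 / 10487724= 0.55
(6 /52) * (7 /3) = 7 /26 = 0.27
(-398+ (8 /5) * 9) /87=-1918 /435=-4.41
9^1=9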